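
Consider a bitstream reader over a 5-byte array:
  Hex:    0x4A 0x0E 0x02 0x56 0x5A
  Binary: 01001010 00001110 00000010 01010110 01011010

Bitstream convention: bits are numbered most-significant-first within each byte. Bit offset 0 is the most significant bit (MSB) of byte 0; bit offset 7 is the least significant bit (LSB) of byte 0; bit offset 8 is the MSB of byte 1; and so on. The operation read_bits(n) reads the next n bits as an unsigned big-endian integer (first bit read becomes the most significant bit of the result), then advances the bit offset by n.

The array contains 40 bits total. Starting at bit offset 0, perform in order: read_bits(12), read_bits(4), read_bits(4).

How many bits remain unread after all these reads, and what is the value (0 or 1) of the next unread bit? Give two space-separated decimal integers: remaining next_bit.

Answer: 20 0

Derivation:
Read 1: bits[0:12] width=12 -> value=1184 (bin 010010100000); offset now 12 = byte 1 bit 4; 28 bits remain
Read 2: bits[12:16] width=4 -> value=14 (bin 1110); offset now 16 = byte 2 bit 0; 24 bits remain
Read 3: bits[16:20] width=4 -> value=0 (bin 0000); offset now 20 = byte 2 bit 4; 20 bits remain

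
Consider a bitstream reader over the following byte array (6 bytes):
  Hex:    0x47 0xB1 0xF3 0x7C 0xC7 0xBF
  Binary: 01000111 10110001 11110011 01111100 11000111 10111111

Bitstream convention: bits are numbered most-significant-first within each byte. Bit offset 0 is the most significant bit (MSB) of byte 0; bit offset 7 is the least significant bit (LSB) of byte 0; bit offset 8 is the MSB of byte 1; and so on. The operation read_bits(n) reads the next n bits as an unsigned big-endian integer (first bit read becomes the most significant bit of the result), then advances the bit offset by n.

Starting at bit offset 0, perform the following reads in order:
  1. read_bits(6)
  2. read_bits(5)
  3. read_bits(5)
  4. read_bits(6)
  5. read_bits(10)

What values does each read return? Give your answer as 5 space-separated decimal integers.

Answer: 17 29 17 60 892

Derivation:
Read 1: bits[0:6] width=6 -> value=17 (bin 010001); offset now 6 = byte 0 bit 6; 42 bits remain
Read 2: bits[6:11] width=5 -> value=29 (bin 11101); offset now 11 = byte 1 bit 3; 37 bits remain
Read 3: bits[11:16] width=5 -> value=17 (bin 10001); offset now 16 = byte 2 bit 0; 32 bits remain
Read 4: bits[16:22] width=6 -> value=60 (bin 111100); offset now 22 = byte 2 bit 6; 26 bits remain
Read 5: bits[22:32] width=10 -> value=892 (bin 1101111100); offset now 32 = byte 4 bit 0; 16 bits remain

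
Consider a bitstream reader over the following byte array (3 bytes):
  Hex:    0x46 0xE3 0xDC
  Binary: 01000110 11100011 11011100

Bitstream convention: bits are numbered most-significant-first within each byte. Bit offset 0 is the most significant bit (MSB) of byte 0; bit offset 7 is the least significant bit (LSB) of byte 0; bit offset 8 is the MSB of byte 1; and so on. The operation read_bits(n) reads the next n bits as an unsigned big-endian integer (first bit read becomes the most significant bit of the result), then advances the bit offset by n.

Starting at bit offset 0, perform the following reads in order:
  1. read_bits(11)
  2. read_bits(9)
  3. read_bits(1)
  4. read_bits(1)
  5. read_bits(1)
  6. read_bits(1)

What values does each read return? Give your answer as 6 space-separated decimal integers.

Answer: 567 61 1 1 0 0

Derivation:
Read 1: bits[0:11] width=11 -> value=567 (bin 01000110111); offset now 11 = byte 1 bit 3; 13 bits remain
Read 2: bits[11:20] width=9 -> value=61 (bin 000111101); offset now 20 = byte 2 bit 4; 4 bits remain
Read 3: bits[20:21] width=1 -> value=1 (bin 1); offset now 21 = byte 2 bit 5; 3 bits remain
Read 4: bits[21:22] width=1 -> value=1 (bin 1); offset now 22 = byte 2 bit 6; 2 bits remain
Read 5: bits[22:23] width=1 -> value=0 (bin 0); offset now 23 = byte 2 bit 7; 1 bits remain
Read 6: bits[23:24] width=1 -> value=0 (bin 0); offset now 24 = byte 3 bit 0; 0 bits remain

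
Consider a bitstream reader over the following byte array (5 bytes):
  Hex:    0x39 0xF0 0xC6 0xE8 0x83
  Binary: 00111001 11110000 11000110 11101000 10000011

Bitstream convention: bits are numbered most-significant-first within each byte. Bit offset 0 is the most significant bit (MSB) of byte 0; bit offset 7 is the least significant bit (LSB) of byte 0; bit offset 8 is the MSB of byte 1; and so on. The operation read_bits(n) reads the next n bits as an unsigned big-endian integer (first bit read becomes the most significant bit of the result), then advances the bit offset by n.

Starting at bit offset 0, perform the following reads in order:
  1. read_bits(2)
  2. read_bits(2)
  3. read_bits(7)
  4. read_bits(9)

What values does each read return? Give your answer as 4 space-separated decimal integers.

Read 1: bits[0:2] width=2 -> value=0 (bin 00); offset now 2 = byte 0 bit 2; 38 bits remain
Read 2: bits[2:4] width=2 -> value=3 (bin 11); offset now 4 = byte 0 bit 4; 36 bits remain
Read 3: bits[4:11] width=7 -> value=79 (bin 1001111); offset now 11 = byte 1 bit 3; 29 bits remain
Read 4: bits[11:20] width=9 -> value=268 (bin 100001100); offset now 20 = byte 2 bit 4; 20 bits remain

Answer: 0 3 79 268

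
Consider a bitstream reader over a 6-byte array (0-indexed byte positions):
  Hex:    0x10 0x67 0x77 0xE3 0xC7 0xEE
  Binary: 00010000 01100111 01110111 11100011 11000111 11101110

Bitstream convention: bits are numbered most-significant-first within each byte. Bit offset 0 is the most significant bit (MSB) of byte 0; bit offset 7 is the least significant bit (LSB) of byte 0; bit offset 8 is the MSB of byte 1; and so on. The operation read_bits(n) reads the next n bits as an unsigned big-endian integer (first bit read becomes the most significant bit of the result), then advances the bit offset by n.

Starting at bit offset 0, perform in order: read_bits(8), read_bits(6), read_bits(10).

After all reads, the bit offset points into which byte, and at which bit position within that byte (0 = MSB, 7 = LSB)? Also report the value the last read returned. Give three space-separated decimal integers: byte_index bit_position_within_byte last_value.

Answer: 3 0 887

Derivation:
Read 1: bits[0:8] width=8 -> value=16 (bin 00010000); offset now 8 = byte 1 bit 0; 40 bits remain
Read 2: bits[8:14] width=6 -> value=25 (bin 011001); offset now 14 = byte 1 bit 6; 34 bits remain
Read 3: bits[14:24] width=10 -> value=887 (bin 1101110111); offset now 24 = byte 3 bit 0; 24 bits remain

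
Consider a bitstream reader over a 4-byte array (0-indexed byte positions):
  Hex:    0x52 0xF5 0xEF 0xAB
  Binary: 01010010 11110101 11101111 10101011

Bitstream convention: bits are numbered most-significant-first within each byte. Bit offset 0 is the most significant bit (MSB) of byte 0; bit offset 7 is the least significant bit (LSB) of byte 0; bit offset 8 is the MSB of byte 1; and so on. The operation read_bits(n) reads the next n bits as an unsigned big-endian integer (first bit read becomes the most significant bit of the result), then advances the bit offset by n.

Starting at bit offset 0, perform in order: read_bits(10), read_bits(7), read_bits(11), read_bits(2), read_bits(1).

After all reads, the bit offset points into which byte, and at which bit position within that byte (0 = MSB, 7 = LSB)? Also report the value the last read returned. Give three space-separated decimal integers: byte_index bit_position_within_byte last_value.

Answer: 3 7 1

Derivation:
Read 1: bits[0:10] width=10 -> value=331 (bin 0101001011); offset now 10 = byte 1 bit 2; 22 bits remain
Read 2: bits[10:17] width=7 -> value=107 (bin 1101011); offset now 17 = byte 2 bit 1; 15 bits remain
Read 3: bits[17:28] width=11 -> value=1786 (bin 11011111010); offset now 28 = byte 3 bit 4; 4 bits remain
Read 4: bits[28:30] width=2 -> value=2 (bin 10); offset now 30 = byte 3 bit 6; 2 bits remain
Read 5: bits[30:31] width=1 -> value=1 (bin 1); offset now 31 = byte 3 bit 7; 1 bits remain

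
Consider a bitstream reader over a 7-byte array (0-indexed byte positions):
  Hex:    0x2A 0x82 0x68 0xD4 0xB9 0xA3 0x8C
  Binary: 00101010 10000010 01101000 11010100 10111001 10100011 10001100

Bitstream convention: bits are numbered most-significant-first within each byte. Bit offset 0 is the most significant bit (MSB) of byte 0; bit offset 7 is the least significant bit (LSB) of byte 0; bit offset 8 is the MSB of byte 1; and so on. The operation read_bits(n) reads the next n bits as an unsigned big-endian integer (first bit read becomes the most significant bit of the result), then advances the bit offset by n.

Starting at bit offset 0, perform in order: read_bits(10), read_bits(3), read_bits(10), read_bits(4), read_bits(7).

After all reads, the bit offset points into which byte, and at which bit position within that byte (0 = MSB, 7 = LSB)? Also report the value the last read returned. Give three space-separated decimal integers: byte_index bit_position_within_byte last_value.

Read 1: bits[0:10] width=10 -> value=170 (bin 0010101010); offset now 10 = byte 1 bit 2; 46 bits remain
Read 2: bits[10:13] width=3 -> value=0 (bin 000); offset now 13 = byte 1 bit 5; 43 bits remain
Read 3: bits[13:23] width=10 -> value=308 (bin 0100110100); offset now 23 = byte 2 bit 7; 33 bits remain
Read 4: bits[23:27] width=4 -> value=6 (bin 0110); offset now 27 = byte 3 bit 3; 29 bits remain
Read 5: bits[27:34] width=7 -> value=82 (bin 1010010); offset now 34 = byte 4 bit 2; 22 bits remain

Answer: 4 2 82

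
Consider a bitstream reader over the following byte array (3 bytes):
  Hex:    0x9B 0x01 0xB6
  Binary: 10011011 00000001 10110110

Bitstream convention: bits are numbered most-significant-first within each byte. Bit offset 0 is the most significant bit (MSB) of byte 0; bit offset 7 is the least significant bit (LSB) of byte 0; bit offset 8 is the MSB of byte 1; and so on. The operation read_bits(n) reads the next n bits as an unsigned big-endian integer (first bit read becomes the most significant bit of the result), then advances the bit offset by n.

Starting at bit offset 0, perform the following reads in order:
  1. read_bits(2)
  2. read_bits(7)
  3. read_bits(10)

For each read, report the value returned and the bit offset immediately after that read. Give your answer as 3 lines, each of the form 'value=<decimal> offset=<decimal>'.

Read 1: bits[0:2] width=2 -> value=2 (bin 10); offset now 2 = byte 0 bit 2; 22 bits remain
Read 2: bits[2:9] width=7 -> value=54 (bin 0110110); offset now 9 = byte 1 bit 1; 15 bits remain
Read 3: bits[9:19] width=10 -> value=13 (bin 0000001101); offset now 19 = byte 2 bit 3; 5 bits remain

Answer: value=2 offset=2
value=54 offset=9
value=13 offset=19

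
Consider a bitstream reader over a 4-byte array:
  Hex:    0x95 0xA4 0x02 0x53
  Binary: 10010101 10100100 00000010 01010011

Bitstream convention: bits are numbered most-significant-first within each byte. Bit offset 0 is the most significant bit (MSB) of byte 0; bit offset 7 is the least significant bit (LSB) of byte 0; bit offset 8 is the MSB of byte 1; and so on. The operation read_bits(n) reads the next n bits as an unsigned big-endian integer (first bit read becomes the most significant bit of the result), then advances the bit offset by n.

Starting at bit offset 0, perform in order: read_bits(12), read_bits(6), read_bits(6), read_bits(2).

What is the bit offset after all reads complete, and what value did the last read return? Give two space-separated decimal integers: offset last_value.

Read 1: bits[0:12] width=12 -> value=2394 (bin 100101011010); offset now 12 = byte 1 bit 4; 20 bits remain
Read 2: bits[12:18] width=6 -> value=16 (bin 010000); offset now 18 = byte 2 bit 2; 14 bits remain
Read 3: bits[18:24] width=6 -> value=2 (bin 000010); offset now 24 = byte 3 bit 0; 8 bits remain
Read 4: bits[24:26] width=2 -> value=1 (bin 01); offset now 26 = byte 3 bit 2; 6 bits remain

Answer: 26 1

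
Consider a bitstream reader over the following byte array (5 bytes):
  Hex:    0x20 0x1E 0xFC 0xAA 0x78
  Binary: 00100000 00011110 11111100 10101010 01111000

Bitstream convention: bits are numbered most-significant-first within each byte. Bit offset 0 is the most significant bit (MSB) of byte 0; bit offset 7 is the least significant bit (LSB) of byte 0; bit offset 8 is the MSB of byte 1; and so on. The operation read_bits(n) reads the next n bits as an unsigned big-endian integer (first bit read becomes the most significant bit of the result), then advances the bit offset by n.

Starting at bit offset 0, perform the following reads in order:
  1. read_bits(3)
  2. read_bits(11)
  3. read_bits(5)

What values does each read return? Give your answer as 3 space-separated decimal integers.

Read 1: bits[0:3] width=3 -> value=1 (bin 001); offset now 3 = byte 0 bit 3; 37 bits remain
Read 2: bits[3:14] width=11 -> value=7 (bin 00000000111); offset now 14 = byte 1 bit 6; 26 bits remain
Read 3: bits[14:19] width=5 -> value=23 (bin 10111); offset now 19 = byte 2 bit 3; 21 bits remain

Answer: 1 7 23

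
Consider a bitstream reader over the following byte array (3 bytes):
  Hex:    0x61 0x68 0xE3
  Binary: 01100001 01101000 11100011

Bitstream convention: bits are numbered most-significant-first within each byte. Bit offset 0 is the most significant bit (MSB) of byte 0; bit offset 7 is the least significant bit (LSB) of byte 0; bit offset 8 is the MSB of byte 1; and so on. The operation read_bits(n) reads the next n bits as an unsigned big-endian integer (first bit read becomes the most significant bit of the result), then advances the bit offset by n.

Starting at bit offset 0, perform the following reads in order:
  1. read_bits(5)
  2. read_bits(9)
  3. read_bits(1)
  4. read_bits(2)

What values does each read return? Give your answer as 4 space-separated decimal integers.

Answer: 12 90 0 1

Derivation:
Read 1: bits[0:5] width=5 -> value=12 (bin 01100); offset now 5 = byte 0 bit 5; 19 bits remain
Read 2: bits[5:14] width=9 -> value=90 (bin 001011010); offset now 14 = byte 1 bit 6; 10 bits remain
Read 3: bits[14:15] width=1 -> value=0 (bin 0); offset now 15 = byte 1 bit 7; 9 bits remain
Read 4: bits[15:17] width=2 -> value=1 (bin 01); offset now 17 = byte 2 bit 1; 7 bits remain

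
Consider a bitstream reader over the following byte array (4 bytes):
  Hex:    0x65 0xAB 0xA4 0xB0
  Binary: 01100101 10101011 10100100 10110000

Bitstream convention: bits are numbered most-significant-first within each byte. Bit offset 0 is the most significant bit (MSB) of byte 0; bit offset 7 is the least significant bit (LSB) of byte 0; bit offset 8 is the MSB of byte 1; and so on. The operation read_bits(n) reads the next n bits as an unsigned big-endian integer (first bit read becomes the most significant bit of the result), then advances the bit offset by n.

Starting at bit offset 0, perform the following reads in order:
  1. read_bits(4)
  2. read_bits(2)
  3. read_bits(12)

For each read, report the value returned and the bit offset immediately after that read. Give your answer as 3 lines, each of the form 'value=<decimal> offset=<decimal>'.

Answer: value=6 offset=4
value=1 offset=6
value=1710 offset=18

Derivation:
Read 1: bits[0:4] width=4 -> value=6 (bin 0110); offset now 4 = byte 0 bit 4; 28 bits remain
Read 2: bits[4:6] width=2 -> value=1 (bin 01); offset now 6 = byte 0 bit 6; 26 bits remain
Read 3: bits[6:18] width=12 -> value=1710 (bin 011010101110); offset now 18 = byte 2 bit 2; 14 bits remain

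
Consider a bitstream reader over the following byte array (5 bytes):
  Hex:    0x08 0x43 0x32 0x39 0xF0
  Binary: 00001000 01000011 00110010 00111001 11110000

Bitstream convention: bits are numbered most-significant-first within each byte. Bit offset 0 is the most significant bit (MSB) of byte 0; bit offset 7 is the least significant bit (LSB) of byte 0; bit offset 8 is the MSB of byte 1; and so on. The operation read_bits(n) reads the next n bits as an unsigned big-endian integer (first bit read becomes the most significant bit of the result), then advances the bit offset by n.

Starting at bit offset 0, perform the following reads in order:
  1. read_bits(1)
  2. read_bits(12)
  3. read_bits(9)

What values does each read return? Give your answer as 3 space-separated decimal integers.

Answer: 0 264 204

Derivation:
Read 1: bits[0:1] width=1 -> value=0 (bin 0); offset now 1 = byte 0 bit 1; 39 bits remain
Read 2: bits[1:13] width=12 -> value=264 (bin 000100001000); offset now 13 = byte 1 bit 5; 27 bits remain
Read 3: bits[13:22] width=9 -> value=204 (bin 011001100); offset now 22 = byte 2 bit 6; 18 bits remain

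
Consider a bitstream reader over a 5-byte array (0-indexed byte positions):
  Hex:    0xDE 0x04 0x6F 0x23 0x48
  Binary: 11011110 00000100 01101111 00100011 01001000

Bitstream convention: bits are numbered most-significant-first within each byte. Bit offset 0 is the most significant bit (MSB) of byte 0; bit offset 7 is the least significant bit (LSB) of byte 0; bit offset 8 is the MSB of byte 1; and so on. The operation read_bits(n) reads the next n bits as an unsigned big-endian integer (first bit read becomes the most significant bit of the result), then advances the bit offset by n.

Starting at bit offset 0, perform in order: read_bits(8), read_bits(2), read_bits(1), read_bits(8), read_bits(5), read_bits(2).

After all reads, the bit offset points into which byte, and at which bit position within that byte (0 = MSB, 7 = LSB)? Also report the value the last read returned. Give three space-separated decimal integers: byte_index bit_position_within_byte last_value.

Read 1: bits[0:8] width=8 -> value=222 (bin 11011110); offset now 8 = byte 1 bit 0; 32 bits remain
Read 2: bits[8:10] width=2 -> value=0 (bin 00); offset now 10 = byte 1 bit 2; 30 bits remain
Read 3: bits[10:11] width=1 -> value=0 (bin 0); offset now 11 = byte 1 bit 3; 29 bits remain
Read 4: bits[11:19] width=8 -> value=35 (bin 00100011); offset now 19 = byte 2 bit 3; 21 bits remain
Read 5: bits[19:24] width=5 -> value=15 (bin 01111); offset now 24 = byte 3 bit 0; 16 bits remain
Read 6: bits[24:26] width=2 -> value=0 (bin 00); offset now 26 = byte 3 bit 2; 14 bits remain

Answer: 3 2 0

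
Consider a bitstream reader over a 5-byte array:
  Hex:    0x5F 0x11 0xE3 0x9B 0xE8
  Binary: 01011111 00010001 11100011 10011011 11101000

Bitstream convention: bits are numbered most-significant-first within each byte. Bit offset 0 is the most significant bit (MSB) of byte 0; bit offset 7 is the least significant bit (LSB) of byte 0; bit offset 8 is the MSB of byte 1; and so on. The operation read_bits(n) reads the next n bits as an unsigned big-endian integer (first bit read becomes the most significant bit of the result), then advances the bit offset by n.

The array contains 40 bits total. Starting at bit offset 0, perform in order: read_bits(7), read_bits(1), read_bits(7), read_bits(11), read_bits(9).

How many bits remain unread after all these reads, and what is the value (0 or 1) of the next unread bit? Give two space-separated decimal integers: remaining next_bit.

Answer: 5 0

Derivation:
Read 1: bits[0:7] width=7 -> value=47 (bin 0101111); offset now 7 = byte 0 bit 7; 33 bits remain
Read 2: bits[7:8] width=1 -> value=1 (bin 1); offset now 8 = byte 1 bit 0; 32 bits remain
Read 3: bits[8:15] width=7 -> value=8 (bin 0001000); offset now 15 = byte 1 bit 7; 25 bits remain
Read 4: bits[15:26] width=11 -> value=1934 (bin 11110001110); offset now 26 = byte 3 bit 2; 14 bits remain
Read 5: bits[26:35] width=9 -> value=223 (bin 011011111); offset now 35 = byte 4 bit 3; 5 bits remain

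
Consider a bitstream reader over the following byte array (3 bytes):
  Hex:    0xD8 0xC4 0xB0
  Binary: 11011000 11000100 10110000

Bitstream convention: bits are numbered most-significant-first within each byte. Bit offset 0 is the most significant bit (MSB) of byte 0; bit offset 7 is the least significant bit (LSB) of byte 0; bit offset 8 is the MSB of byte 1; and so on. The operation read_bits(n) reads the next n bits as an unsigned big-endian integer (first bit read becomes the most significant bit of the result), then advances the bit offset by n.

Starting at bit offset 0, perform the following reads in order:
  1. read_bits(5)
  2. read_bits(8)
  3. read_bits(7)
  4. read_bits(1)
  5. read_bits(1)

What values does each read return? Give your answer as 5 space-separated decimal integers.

Answer: 27 24 75 0 0

Derivation:
Read 1: bits[0:5] width=5 -> value=27 (bin 11011); offset now 5 = byte 0 bit 5; 19 bits remain
Read 2: bits[5:13] width=8 -> value=24 (bin 00011000); offset now 13 = byte 1 bit 5; 11 bits remain
Read 3: bits[13:20] width=7 -> value=75 (bin 1001011); offset now 20 = byte 2 bit 4; 4 bits remain
Read 4: bits[20:21] width=1 -> value=0 (bin 0); offset now 21 = byte 2 bit 5; 3 bits remain
Read 5: bits[21:22] width=1 -> value=0 (bin 0); offset now 22 = byte 2 bit 6; 2 bits remain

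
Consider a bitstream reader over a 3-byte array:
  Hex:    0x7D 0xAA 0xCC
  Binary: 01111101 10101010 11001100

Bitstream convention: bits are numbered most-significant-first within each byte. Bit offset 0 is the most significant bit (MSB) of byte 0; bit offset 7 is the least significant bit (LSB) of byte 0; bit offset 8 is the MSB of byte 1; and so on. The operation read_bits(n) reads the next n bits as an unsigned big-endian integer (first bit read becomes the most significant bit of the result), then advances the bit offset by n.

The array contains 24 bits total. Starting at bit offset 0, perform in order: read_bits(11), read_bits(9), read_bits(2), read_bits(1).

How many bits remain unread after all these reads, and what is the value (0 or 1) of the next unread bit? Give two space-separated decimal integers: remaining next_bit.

Read 1: bits[0:11] width=11 -> value=1005 (bin 01111101101); offset now 11 = byte 1 bit 3; 13 bits remain
Read 2: bits[11:20] width=9 -> value=172 (bin 010101100); offset now 20 = byte 2 bit 4; 4 bits remain
Read 3: bits[20:22] width=2 -> value=3 (bin 11); offset now 22 = byte 2 bit 6; 2 bits remain
Read 4: bits[22:23] width=1 -> value=0 (bin 0); offset now 23 = byte 2 bit 7; 1 bits remain

Answer: 1 0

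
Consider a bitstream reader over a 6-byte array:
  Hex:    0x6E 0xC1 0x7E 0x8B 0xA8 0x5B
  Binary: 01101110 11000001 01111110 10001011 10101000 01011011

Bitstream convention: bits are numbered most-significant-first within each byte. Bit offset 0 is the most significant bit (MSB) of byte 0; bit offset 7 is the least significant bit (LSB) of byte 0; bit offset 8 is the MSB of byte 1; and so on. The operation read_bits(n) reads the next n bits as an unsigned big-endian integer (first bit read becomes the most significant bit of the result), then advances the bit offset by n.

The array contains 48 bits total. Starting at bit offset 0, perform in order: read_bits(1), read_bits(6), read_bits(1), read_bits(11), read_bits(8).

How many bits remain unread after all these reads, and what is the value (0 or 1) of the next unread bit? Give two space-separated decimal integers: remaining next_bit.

Read 1: bits[0:1] width=1 -> value=0 (bin 0); offset now 1 = byte 0 bit 1; 47 bits remain
Read 2: bits[1:7] width=6 -> value=55 (bin 110111); offset now 7 = byte 0 bit 7; 41 bits remain
Read 3: bits[7:8] width=1 -> value=0 (bin 0); offset now 8 = byte 1 bit 0; 40 bits remain
Read 4: bits[8:19] width=11 -> value=1547 (bin 11000001011); offset now 19 = byte 2 bit 3; 29 bits remain
Read 5: bits[19:27] width=8 -> value=244 (bin 11110100); offset now 27 = byte 3 bit 3; 21 bits remain

Answer: 21 0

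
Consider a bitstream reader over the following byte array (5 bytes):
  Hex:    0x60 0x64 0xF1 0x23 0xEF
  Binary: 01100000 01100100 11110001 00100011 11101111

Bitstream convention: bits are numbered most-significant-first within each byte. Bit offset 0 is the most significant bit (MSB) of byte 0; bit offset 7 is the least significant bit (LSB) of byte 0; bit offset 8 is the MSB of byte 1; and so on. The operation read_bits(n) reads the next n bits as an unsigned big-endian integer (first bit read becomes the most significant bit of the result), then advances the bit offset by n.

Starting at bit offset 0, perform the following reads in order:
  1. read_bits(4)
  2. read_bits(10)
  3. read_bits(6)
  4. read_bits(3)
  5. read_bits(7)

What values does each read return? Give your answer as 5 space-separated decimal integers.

Read 1: bits[0:4] width=4 -> value=6 (bin 0110); offset now 4 = byte 0 bit 4; 36 bits remain
Read 2: bits[4:14] width=10 -> value=25 (bin 0000011001); offset now 14 = byte 1 bit 6; 26 bits remain
Read 3: bits[14:20] width=6 -> value=15 (bin 001111); offset now 20 = byte 2 bit 4; 20 bits remain
Read 4: bits[20:23] width=3 -> value=0 (bin 000); offset now 23 = byte 2 bit 7; 17 bits remain
Read 5: bits[23:30] width=7 -> value=72 (bin 1001000); offset now 30 = byte 3 bit 6; 10 bits remain

Answer: 6 25 15 0 72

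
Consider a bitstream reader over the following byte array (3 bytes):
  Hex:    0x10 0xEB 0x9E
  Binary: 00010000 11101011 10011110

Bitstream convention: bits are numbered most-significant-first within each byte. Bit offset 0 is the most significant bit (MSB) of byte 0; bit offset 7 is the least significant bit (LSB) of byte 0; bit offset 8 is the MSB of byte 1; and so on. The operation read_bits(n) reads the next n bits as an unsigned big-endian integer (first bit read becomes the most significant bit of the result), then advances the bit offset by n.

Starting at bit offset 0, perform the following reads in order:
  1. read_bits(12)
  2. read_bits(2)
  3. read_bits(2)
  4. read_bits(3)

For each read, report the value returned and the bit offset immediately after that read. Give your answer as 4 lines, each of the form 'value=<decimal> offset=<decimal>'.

Read 1: bits[0:12] width=12 -> value=270 (bin 000100001110); offset now 12 = byte 1 bit 4; 12 bits remain
Read 2: bits[12:14] width=2 -> value=2 (bin 10); offset now 14 = byte 1 bit 6; 10 bits remain
Read 3: bits[14:16] width=2 -> value=3 (bin 11); offset now 16 = byte 2 bit 0; 8 bits remain
Read 4: bits[16:19] width=3 -> value=4 (bin 100); offset now 19 = byte 2 bit 3; 5 bits remain

Answer: value=270 offset=12
value=2 offset=14
value=3 offset=16
value=4 offset=19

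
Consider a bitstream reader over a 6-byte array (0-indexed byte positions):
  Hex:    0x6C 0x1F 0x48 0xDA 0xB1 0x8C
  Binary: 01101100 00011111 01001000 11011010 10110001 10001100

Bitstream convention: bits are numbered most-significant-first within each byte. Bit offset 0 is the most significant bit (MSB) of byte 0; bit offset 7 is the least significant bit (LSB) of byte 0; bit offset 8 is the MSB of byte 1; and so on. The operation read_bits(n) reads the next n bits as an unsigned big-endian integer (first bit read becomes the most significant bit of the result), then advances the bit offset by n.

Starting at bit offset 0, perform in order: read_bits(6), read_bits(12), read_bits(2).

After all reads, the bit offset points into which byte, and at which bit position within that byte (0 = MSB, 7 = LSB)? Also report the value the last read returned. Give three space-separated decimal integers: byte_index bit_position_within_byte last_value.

Answer: 2 4 0

Derivation:
Read 1: bits[0:6] width=6 -> value=27 (bin 011011); offset now 6 = byte 0 bit 6; 42 bits remain
Read 2: bits[6:18] width=12 -> value=125 (bin 000001111101); offset now 18 = byte 2 bit 2; 30 bits remain
Read 3: bits[18:20] width=2 -> value=0 (bin 00); offset now 20 = byte 2 bit 4; 28 bits remain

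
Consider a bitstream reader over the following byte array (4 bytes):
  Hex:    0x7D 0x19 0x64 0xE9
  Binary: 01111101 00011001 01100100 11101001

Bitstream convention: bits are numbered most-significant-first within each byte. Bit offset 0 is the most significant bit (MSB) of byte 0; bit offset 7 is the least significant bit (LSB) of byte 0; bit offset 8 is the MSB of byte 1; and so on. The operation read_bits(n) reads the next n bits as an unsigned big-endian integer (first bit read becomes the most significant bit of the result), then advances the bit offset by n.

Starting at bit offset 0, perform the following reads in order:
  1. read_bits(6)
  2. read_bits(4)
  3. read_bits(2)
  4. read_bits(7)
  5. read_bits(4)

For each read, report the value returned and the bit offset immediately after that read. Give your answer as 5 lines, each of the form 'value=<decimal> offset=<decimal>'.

Read 1: bits[0:6] width=6 -> value=31 (bin 011111); offset now 6 = byte 0 bit 6; 26 bits remain
Read 2: bits[6:10] width=4 -> value=4 (bin 0100); offset now 10 = byte 1 bit 2; 22 bits remain
Read 3: bits[10:12] width=2 -> value=1 (bin 01); offset now 12 = byte 1 bit 4; 20 bits remain
Read 4: bits[12:19] width=7 -> value=75 (bin 1001011); offset now 19 = byte 2 bit 3; 13 bits remain
Read 5: bits[19:23] width=4 -> value=2 (bin 0010); offset now 23 = byte 2 bit 7; 9 bits remain

Answer: value=31 offset=6
value=4 offset=10
value=1 offset=12
value=75 offset=19
value=2 offset=23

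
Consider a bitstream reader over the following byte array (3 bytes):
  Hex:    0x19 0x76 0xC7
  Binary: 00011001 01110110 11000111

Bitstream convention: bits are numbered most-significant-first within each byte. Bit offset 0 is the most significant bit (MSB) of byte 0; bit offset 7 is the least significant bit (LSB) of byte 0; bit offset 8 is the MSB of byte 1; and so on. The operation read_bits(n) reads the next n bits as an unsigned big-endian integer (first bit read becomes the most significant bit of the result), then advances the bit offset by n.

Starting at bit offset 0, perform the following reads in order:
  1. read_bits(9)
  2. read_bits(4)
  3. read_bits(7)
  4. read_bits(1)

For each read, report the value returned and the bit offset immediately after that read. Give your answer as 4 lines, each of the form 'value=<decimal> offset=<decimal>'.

Read 1: bits[0:9] width=9 -> value=50 (bin 000110010); offset now 9 = byte 1 bit 1; 15 bits remain
Read 2: bits[9:13] width=4 -> value=14 (bin 1110); offset now 13 = byte 1 bit 5; 11 bits remain
Read 3: bits[13:20] width=7 -> value=108 (bin 1101100); offset now 20 = byte 2 bit 4; 4 bits remain
Read 4: bits[20:21] width=1 -> value=0 (bin 0); offset now 21 = byte 2 bit 5; 3 bits remain

Answer: value=50 offset=9
value=14 offset=13
value=108 offset=20
value=0 offset=21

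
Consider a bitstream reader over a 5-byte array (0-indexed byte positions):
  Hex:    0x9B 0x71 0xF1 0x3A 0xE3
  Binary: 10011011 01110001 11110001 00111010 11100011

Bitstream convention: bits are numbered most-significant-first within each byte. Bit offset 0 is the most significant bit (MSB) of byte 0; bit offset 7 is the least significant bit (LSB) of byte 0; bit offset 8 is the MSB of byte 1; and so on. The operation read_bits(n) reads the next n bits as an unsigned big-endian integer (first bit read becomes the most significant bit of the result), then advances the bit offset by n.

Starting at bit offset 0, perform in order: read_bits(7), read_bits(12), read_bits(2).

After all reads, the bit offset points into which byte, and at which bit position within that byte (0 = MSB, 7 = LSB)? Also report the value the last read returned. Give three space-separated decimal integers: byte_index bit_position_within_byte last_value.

Answer: 2 5 2

Derivation:
Read 1: bits[0:7] width=7 -> value=77 (bin 1001101); offset now 7 = byte 0 bit 7; 33 bits remain
Read 2: bits[7:19] width=12 -> value=2959 (bin 101110001111); offset now 19 = byte 2 bit 3; 21 bits remain
Read 3: bits[19:21] width=2 -> value=2 (bin 10); offset now 21 = byte 2 bit 5; 19 bits remain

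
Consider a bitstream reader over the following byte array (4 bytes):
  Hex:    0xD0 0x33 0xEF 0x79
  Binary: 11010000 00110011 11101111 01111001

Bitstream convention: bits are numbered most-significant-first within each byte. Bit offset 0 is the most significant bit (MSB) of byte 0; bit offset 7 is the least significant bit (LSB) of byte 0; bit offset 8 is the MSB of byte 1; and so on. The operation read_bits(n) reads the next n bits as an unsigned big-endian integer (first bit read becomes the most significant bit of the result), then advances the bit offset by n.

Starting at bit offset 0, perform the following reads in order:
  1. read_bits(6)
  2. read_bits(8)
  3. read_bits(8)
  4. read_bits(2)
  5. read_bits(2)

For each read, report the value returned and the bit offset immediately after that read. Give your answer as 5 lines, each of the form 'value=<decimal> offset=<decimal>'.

Answer: value=52 offset=6
value=12 offset=14
value=251 offset=22
value=3 offset=24
value=1 offset=26

Derivation:
Read 1: bits[0:6] width=6 -> value=52 (bin 110100); offset now 6 = byte 0 bit 6; 26 bits remain
Read 2: bits[6:14] width=8 -> value=12 (bin 00001100); offset now 14 = byte 1 bit 6; 18 bits remain
Read 3: bits[14:22] width=8 -> value=251 (bin 11111011); offset now 22 = byte 2 bit 6; 10 bits remain
Read 4: bits[22:24] width=2 -> value=3 (bin 11); offset now 24 = byte 3 bit 0; 8 bits remain
Read 5: bits[24:26] width=2 -> value=1 (bin 01); offset now 26 = byte 3 bit 2; 6 bits remain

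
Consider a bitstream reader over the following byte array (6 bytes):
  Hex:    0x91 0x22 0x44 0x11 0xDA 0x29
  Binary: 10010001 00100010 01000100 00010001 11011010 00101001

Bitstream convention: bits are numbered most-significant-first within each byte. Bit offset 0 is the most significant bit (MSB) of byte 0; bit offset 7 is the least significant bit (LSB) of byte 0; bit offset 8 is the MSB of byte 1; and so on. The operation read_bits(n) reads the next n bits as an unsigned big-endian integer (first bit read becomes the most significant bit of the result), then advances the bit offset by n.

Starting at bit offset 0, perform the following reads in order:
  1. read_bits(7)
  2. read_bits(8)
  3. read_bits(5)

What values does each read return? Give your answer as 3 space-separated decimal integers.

Read 1: bits[0:7] width=7 -> value=72 (bin 1001000); offset now 7 = byte 0 bit 7; 41 bits remain
Read 2: bits[7:15] width=8 -> value=145 (bin 10010001); offset now 15 = byte 1 bit 7; 33 bits remain
Read 3: bits[15:20] width=5 -> value=4 (bin 00100); offset now 20 = byte 2 bit 4; 28 bits remain

Answer: 72 145 4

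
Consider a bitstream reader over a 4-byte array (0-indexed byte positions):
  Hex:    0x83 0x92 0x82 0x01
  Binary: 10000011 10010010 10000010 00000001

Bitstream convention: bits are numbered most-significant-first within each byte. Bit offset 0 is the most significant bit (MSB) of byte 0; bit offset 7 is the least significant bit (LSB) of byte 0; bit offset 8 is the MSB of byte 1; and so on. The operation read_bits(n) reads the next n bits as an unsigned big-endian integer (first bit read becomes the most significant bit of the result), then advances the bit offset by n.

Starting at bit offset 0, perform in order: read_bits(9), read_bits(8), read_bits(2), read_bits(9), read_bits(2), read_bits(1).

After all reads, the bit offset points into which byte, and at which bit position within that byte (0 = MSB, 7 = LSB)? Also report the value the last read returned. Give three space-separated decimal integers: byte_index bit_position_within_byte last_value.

Answer: 3 7 0

Derivation:
Read 1: bits[0:9] width=9 -> value=263 (bin 100000111); offset now 9 = byte 1 bit 1; 23 bits remain
Read 2: bits[9:17] width=8 -> value=37 (bin 00100101); offset now 17 = byte 2 bit 1; 15 bits remain
Read 3: bits[17:19] width=2 -> value=0 (bin 00); offset now 19 = byte 2 bit 3; 13 bits remain
Read 4: bits[19:28] width=9 -> value=32 (bin 000100000); offset now 28 = byte 3 bit 4; 4 bits remain
Read 5: bits[28:30] width=2 -> value=0 (bin 00); offset now 30 = byte 3 bit 6; 2 bits remain
Read 6: bits[30:31] width=1 -> value=0 (bin 0); offset now 31 = byte 3 bit 7; 1 bits remain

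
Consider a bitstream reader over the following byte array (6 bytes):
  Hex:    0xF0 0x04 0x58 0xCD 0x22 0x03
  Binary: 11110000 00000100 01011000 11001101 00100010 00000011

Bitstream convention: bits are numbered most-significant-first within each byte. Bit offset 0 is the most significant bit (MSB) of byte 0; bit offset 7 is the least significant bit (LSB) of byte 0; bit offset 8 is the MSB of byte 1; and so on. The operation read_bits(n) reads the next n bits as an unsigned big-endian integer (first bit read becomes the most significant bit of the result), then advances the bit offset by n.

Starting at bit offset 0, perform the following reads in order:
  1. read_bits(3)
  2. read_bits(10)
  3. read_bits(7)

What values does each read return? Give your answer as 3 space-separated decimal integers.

Answer: 7 512 69

Derivation:
Read 1: bits[0:3] width=3 -> value=7 (bin 111); offset now 3 = byte 0 bit 3; 45 bits remain
Read 2: bits[3:13] width=10 -> value=512 (bin 1000000000); offset now 13 = byte 1 bit 5; 35 bits remain
Read 3: bits[13:20] width=7 -> value=69 (bin 1000101); offset now 20 = byte 2 bit 4; 28 bits remain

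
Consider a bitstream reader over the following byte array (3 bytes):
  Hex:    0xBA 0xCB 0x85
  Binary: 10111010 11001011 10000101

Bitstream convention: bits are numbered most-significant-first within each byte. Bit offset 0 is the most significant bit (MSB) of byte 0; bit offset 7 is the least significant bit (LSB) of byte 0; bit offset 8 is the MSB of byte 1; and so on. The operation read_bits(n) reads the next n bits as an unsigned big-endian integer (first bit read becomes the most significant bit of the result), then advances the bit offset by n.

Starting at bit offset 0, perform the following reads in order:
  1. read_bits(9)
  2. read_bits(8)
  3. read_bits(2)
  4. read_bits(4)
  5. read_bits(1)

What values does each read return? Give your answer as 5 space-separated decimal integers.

Read 1: bits[0:9] width=9 -> value=373 (bin 101110101); offset now 9 = byte 1 bit 1; 15 bits remain
Read 2: bits[9:17] width=8 -> value=151 (bin 10010111); offset now 17 = byte 2 bit 1; 7 bits remain
Read 3: bits[17:19] width=2 -> value=0 (bin 00); offset now 19 = byte 2 bit 3; 5 bits remain
Read 4: bits[19:23] width=4 -> value=2 (bin 0010); offset now 23 = byte 2 bit 7; 1 bits remain
Read 5: bits[23:24] width=1 -> value=1 (bin 1); offset now 24 = byte 3 bit 0; 0 bits remain

Answer: 373 151 0 2 1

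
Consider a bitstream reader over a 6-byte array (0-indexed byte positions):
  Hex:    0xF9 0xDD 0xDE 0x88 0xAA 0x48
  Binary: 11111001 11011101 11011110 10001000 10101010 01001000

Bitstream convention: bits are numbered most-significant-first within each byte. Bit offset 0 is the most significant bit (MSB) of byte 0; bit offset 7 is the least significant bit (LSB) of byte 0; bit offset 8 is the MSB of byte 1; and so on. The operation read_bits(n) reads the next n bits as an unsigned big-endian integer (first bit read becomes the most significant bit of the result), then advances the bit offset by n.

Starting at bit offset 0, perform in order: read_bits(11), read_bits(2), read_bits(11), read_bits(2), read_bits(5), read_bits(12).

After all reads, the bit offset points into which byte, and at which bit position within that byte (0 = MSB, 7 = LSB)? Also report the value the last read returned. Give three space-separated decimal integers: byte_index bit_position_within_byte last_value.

Answer: 5 3 1362

Derivation:
Read 1: bits[0:11] width=11 -> value=1998 (bin 11111001110); offset now 11 = byte 1 bit 3; 37 bits remain
Read 2: bits[11:13] width=2 -> value=3 (bin 11); offset now 13 = byte 1 bit 5; 35 bits remain
Read 3: bits[13:24] width=11 -> value=1502 (bin 10111011110); offset now 24 = byte 3 bit 0; 24 bits remain
Read 4: bits[24:26] width=2 -> value=2 (bin 10); offset now 26 = byte 3 bit 2; 22 bits remain
Read 5: bits[26:31] width=5 -> value=4 (bin 00100); offset now 31 = byte 3 bit 7; 17 bits remain
Read 6: bits[31:43] width=12 -> value=1362 (bin 010101010010); offset now 43 = byte 5 bit 3; 5 bits remain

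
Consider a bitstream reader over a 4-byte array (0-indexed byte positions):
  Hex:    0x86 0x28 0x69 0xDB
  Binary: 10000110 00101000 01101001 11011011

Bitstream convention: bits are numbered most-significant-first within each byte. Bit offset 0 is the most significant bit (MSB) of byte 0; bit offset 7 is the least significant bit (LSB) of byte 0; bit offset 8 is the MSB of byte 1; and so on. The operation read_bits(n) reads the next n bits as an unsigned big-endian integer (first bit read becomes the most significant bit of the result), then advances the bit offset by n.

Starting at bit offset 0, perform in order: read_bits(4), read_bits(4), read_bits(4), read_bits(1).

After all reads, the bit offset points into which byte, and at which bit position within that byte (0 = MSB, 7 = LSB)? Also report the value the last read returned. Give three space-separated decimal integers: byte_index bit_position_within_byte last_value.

Answer: 1 5 1

Derivation:
Read 1: bits[0:4] width=4 -> value=8 (bin 1000); offset now 4 = byte 0 bit 4; 28 bits remain
Read 2: bits[4:8] width=4 -> value=6 (bin 0110); offset now 8 = byte 1 bit 0; 24 bits remain
Read 3: bits[8:12] width=4 -> value=2 (bin 0010); offset now 12 = byte 1 bit 4; 20 bits remain
Read 4: bits[12:13] width=1 -> value=1 (bin 1); offset now 13 = byte 1 bit 5; 19 bits remain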